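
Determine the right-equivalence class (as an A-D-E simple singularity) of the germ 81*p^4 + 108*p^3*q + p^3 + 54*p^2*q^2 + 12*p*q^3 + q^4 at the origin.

E_{6}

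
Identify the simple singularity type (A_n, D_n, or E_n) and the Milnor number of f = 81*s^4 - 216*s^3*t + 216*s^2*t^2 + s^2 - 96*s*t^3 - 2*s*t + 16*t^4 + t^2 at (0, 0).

Type A_{3}, Milnor number mu = 3.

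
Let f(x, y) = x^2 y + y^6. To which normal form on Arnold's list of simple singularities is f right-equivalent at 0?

The Hessian of f at 0 has rank 0. Corank 2; j^3 = x^2*y has shape L^2 M (L != M), so D-series; mu = 7 gives D_7.

D_{7}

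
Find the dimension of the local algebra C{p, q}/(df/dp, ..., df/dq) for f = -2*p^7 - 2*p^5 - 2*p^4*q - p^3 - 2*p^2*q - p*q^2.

8

The Hessian of f at 0 has rank 0. Corank 2; j^3 = -p*(p + q)^2 has shape L^2 M (L != M), so D-series; mu = 8 gives D_8.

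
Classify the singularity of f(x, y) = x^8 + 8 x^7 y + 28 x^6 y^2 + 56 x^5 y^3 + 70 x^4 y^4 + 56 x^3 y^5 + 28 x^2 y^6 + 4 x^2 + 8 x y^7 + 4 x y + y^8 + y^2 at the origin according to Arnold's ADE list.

The Hessian of f at 0 is [[8, 4], [4, 2]] with rank 1, so corank 1. A Groebner basis of the Jacobian ideal J(f) in C{x,y} is {y^7, x + y/2}; counting standard monomials gives mu = 7. Corank 1: A-series; mu = 7 gives A_7.

A7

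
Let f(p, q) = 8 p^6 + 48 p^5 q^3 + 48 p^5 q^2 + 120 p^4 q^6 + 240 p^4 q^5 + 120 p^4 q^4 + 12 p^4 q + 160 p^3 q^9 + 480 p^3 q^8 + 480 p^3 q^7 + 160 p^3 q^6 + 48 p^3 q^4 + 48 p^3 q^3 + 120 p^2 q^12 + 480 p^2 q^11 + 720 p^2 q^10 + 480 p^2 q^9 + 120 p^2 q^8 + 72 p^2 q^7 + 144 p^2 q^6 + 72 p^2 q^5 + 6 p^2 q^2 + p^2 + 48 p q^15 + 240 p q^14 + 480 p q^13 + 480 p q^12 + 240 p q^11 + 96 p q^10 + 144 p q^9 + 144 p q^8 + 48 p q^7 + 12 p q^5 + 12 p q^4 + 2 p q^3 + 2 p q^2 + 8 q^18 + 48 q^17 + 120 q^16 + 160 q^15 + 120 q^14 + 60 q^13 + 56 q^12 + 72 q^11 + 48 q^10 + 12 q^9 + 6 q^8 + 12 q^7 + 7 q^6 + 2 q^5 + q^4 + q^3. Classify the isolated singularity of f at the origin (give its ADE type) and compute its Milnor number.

The Hessian of f at 0 is [[2, 0], [0, 0]] with rank 1, so corank 1. A Groebner basis of the Jacobian ideal J(f) in C{p,q} is {q^2, p}; counting standard monomials gives mu = 2. Corank 1: A-series; mu = 2 gives A_2.

Type A2, Milnor number mu = 2.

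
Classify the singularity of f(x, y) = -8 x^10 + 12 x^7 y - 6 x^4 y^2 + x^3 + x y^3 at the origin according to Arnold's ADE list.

E_7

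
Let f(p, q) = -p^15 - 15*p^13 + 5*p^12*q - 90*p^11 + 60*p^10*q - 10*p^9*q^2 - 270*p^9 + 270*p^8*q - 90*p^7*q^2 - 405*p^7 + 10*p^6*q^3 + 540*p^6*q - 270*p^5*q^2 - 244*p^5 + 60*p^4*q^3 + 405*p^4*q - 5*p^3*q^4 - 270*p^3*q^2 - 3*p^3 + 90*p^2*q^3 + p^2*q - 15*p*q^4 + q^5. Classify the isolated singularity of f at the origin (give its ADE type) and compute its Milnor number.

The Hessian of f at 0 has rank 0. Corank 2; j^3 = -p^2*(3*p - q) has shape L^2 M (L != M), so D-series; mu = 6 gives D_6.

Type D_{6}, Milnor number mu = 6.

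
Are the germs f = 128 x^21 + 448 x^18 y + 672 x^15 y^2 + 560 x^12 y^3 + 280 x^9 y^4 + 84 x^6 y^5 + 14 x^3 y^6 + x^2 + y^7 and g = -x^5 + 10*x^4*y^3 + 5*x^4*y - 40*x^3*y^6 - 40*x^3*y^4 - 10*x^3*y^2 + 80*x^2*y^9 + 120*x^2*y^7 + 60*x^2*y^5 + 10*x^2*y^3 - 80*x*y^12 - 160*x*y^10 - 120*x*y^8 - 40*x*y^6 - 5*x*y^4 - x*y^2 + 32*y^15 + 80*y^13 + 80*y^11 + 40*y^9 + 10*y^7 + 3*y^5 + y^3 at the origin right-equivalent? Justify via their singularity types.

No.

The Hessian of f at 0 has rank 1. Corank 1: A-series; mu = 6 gives A_6. The Hessian of g at 0 has rank 0. Corank 2; j^3 = -y^2*(x - y) has shape L^2 M (L != M), so D-series; mu = 6 gives D_6. f is A_6 but g is D_6, hence not right-equivalent.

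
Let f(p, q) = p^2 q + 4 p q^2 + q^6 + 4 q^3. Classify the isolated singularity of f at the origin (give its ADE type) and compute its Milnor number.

The Hessian of f at 0 is [[0, 0], [0, 0]] with rank 0, so corank 2. A Groebner basis of the Jacobian ideal J(f) in C{p,q} is {p^2/6 + q^5 - 2*q^2/3, p^3 + 8*q^3, p*q + 2*q^2}; counting standard monomials gives mu = 7. Corank 2; j^3 = q*(p + 2*q)^2 has shape L^2 M (L != M), so D-series; mu = 7 gives D_7.

Type D_{7}, Milnor number mu = 7.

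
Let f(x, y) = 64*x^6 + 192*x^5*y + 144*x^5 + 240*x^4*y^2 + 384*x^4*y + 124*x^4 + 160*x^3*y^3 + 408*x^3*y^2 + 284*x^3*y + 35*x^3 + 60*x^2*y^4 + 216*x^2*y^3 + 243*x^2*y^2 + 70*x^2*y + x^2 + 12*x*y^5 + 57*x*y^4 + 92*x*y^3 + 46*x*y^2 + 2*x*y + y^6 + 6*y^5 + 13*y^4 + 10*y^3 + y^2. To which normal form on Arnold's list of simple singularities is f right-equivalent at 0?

The Hessian of f at 0 is [[2, 2], [2, 2]] with rank 1, so corank 1. A Groebner basis of the Jacobian ideal J(f) in C{x,y} is {y^2, x + y}; counting standard monomials gives mu = 2. Corank 1: A-series; mu = 2 gives A_2.

A_2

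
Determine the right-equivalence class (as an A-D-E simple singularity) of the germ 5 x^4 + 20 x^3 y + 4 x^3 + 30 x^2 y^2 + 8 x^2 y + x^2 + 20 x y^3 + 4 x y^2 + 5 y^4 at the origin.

The Hessian of f at 0 has rank 1. Corank 1: A-series; mu = 3 gives A_3.

A3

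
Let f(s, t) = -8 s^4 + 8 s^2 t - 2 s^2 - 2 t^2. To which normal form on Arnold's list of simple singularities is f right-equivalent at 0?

A1

The Hessian of f at 0 is [[-4, 0], [0, -4]] with rank 2, so corank 0. A Groebner basis of the Jacobian ideal J(f) in C{s,t} is {s, t}; counting standard monomials gives mu = 1. Corank 0: nondegenerate Morse point, so A_1.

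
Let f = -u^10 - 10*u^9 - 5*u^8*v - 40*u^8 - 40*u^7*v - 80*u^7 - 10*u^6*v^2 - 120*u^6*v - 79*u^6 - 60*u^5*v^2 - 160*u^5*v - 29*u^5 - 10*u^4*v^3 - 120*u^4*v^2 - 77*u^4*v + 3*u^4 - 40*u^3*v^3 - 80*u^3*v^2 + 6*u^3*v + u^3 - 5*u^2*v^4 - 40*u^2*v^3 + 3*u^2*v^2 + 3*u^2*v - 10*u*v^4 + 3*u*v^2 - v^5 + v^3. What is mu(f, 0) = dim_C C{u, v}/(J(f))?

8

The Hessian of f at 0 has rank 0. Corank 2; j^3 = (u + v)^3 is a perfect cube, so E-series; the 5-jet and mu = 8 give E_8.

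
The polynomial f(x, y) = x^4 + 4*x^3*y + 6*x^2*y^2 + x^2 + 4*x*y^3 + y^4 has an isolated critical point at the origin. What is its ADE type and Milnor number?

The Hessian of f at 0 is [[2, 0], [0, 0]] with rank 1, so corank 1. A Groebner basis of the Jacobian ideal J(f) in C{x,y} is {y^3, x}; counting standard monomials gives mu = 3. Corank 1: A-series; mu = 3 gives A_3.

Type A_{3}, Milnor number mu = 3.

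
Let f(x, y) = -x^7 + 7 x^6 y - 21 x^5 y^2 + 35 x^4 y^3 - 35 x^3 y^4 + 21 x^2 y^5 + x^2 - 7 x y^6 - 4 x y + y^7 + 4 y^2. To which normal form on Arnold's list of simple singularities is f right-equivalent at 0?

The Hessian of f at 0 has rank 1. Corank 1: A-series; mu = 6 gives A_6.

A_6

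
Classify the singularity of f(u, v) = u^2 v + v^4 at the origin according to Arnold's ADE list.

D5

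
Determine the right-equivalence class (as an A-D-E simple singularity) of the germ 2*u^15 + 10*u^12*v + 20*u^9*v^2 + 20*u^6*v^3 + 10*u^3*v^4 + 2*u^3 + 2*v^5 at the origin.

E8

The Hessian of f at 0 has rank 0. Corank 2; j^3 = 2*u^3 is a perfect cube, so E-series; the 5-jet and mu = 8 give E_8.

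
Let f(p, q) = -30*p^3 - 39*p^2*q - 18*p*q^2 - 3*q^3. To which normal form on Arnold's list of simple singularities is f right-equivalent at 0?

D_4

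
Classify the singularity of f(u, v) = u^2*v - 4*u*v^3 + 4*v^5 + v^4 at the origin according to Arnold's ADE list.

The Hessian of f at 0 has rank 0. Corank 2; j^3 = u^2*v has shape L^2 M (L != M), so D-series; mu = 5 gives D_5.

D_{5}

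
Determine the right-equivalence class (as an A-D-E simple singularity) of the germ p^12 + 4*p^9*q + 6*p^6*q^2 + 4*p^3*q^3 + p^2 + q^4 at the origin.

A_{3}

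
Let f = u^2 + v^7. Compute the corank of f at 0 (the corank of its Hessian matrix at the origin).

1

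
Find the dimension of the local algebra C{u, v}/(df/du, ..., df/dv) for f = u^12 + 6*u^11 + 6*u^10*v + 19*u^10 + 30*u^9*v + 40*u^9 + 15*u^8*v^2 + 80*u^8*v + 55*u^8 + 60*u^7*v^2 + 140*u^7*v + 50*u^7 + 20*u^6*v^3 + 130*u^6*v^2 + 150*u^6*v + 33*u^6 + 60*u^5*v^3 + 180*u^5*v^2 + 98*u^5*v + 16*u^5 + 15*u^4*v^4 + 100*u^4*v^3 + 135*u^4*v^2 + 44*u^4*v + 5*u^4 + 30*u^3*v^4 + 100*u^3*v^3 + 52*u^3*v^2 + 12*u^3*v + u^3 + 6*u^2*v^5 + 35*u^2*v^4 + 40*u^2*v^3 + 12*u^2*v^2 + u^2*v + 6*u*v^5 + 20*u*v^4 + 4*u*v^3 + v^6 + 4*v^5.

7

The Hessian of f at 0 has rank 0. Corank 2; j^3 = u^2*(u + v) has shape L^2 M (L != M), so D-series; mu = 7 gives D_7.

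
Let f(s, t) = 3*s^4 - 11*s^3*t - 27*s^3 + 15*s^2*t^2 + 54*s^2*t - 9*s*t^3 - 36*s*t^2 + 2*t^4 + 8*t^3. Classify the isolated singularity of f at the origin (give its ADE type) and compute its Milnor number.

The Hessian of f at 0 is [[0, 0], [0, 0]] with rank 0, so corank 2. A Groebner basis of the Jacobian ideal J(f) in C{s,t} is {19683*s^2 - 26244*s*t + t^4 + 27*t^3 + 8748*t^2, s^3 - 270*s^2 + 360*s*t - 2*t^3/3 - 120*t^2, s^2*t - 243*s^2 + 324*s*t - 7*t^3/9 - 108*t^2, -162*s^2 + s*t^2 + 216*s*t - 8*t^3/9 - 72*t^2}; counting standard monomials gives mu = 7. Corank 2; j^3 = -(3*s - 2*t)^3 is a perfect cube, so E-series; the 4-jet and mu = 7 give E_7.

Type E_7, Milnor number mu = 7.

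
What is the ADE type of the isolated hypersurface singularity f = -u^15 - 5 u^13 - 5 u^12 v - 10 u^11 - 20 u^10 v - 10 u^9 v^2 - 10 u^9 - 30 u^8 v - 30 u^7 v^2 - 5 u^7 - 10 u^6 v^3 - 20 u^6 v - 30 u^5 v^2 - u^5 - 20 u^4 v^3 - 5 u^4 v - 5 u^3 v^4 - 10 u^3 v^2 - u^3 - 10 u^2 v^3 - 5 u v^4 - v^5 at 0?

The Hessian of f at 0 has rank 0. Corank 2; j^3 = -u^3 is a perfect cube, so E-series; the 5-jet and mu = 8 give E_8.

E_8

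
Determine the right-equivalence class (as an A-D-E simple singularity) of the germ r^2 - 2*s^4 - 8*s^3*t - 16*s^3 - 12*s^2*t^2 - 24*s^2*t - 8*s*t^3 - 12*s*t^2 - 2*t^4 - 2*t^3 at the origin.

E_6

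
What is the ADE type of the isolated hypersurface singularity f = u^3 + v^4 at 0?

E_6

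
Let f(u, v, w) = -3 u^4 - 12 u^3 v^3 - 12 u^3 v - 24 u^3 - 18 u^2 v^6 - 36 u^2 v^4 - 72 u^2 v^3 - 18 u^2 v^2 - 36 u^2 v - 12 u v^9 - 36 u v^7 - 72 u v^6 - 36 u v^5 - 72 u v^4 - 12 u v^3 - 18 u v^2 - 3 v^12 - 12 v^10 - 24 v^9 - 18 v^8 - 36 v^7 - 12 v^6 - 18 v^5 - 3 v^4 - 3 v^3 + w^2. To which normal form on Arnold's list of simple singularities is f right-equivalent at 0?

E_{6}

The Hessian of f at 0 is [[0, 0, 0], [0, 0, 0], [0, 0, 2]] with rank 1, so corank 2. A Groebner basis of the Jacobian ideal J(f) in C{u,v,w} is {v^4, u*v^2 + 2*v^3/3, u^2 + u*v + v^2/4, w}; counting standard monomials gives mu = 6. Corank 2; j^3 = -3*(2*u + v)^3 is a perfect cube, so E-series; the 4-jet and mu = 6 give E_6.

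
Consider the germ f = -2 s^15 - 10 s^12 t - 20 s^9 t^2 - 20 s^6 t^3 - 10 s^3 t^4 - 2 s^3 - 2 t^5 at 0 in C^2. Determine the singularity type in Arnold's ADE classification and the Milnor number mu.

The Hessian of f at 0 has rank 0. Corank 2; j^3 = -2*s^3 is a perfect cube, so E-series; the 5-jet and mu = 8 give E_8.

Type E_{8}, Milnor number mu = 8.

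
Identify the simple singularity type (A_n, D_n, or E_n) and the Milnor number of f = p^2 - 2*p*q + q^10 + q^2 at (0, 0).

Type A_{9}, Milnor number mu = 9.

The Hessian of f at 0 has rank 1. Corank 1: A-series; mu = 9 gives A_9.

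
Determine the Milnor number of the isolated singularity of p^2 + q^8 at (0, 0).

7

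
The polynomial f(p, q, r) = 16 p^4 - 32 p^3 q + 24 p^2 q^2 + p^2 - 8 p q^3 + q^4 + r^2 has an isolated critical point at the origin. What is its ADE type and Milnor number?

Type A3, Milnor number mu = 3.

The Hessian of f at 0 has rank 2. Corank 1: A-series; mu = 3 gives A_3.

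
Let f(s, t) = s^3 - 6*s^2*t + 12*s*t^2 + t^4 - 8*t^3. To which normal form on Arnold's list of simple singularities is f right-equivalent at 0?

E_{6}

The Hessian of f at 0 has rank 0. Corank 2; j^3 = (s - 2*t)^3 is a perfect cube, so E-series; the 4-jet and mu = 6 give E_6.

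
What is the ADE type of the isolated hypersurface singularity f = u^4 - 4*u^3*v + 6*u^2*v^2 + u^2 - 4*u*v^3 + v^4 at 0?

A_{3}

The Hessian of f at 0 has rank 1. Corank 1: A-series; mu = 3 gives A_3.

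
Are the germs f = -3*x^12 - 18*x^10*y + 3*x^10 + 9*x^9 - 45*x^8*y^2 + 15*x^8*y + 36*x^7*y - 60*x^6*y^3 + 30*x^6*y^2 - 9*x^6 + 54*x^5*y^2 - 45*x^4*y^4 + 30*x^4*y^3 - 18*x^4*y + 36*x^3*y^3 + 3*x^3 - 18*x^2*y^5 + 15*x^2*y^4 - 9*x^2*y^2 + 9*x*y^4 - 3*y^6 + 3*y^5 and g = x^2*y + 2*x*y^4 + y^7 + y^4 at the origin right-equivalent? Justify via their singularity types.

The Hessian of f at 0 has rank 0. Corank 2; j^3 = 3*x^3 is a perfect cube, so E-series; the 5-jet and mu = 8 give E_8. The Hessian of g at 0 has rank 0. Corank 2; j^3 = x^2*y has shape L^2 M (L != M), so D-series; mu = 5 gives D_5. f is E_8 but g is D_5, hence not right-equivalent.

No.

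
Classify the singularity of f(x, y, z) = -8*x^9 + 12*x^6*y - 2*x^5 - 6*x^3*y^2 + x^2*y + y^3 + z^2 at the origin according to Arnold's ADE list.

D_{4}

The Hessian of f at 0 is [[0, 0, 0], [0, 0, 0], [0, 0, 2]] with rank 1, so corank 2. A Groebner basis of the Jacobian ideal J(f) in C{x,y,z} is {y^3, x^2 + 3*y^2, x*y, z}; counting standard monomials gives mu = 4. Corank 2; j^3 = y*(x^2 + y^2) splits into three distinct lines over C (the quadratic factor has nonzero discriminant), so D_4.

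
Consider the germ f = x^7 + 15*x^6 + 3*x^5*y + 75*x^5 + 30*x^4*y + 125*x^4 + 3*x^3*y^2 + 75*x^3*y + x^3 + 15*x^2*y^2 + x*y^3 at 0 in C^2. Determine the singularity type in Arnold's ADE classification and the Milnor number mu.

The Hessian of f at 0 has rank 0. Corank 2; j^3 = x^3 is a perfect cube, so E-series; the 4-jet and mu = 7 give E_7.

Type E7, Milnor number mu = 7.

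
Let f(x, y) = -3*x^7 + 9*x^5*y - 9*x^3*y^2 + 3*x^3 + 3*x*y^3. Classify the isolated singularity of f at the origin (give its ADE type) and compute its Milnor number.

Type E7, Milnor number mu = 7.

The Hessian of f at 0 is [[0, 0], [0, 0]] with rank 0, so corank 2. A Groebner basis of the Jacobian ideal J(f) in C{x,y} is {x^3, x*y^2, 3*x^2 + y^3}; counting standard monomials gives mu = 7. Corank 2; j^3 = 3*x^3 is a perfect cube, so E-series; the 4-jet and mu = 7 give E_7.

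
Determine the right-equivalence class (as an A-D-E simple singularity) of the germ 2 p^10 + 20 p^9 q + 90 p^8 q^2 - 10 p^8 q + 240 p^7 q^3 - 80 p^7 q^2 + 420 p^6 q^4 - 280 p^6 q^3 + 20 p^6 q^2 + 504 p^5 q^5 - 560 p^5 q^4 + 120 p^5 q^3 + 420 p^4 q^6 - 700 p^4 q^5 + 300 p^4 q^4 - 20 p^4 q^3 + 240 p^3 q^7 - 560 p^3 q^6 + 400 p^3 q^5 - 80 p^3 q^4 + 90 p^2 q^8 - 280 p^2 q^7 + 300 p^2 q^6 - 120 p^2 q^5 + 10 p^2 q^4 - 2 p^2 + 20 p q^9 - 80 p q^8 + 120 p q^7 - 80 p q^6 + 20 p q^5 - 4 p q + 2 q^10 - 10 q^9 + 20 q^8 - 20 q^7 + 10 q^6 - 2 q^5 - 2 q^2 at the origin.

A4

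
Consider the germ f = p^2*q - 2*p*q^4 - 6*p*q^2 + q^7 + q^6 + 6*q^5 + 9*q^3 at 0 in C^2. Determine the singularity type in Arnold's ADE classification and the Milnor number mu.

The Hessian of f at 0 is [[0, 0], [0, 0]] with rank 0, so corank 2. A Groebner basis of the Jacobian ideal J(f) in C{p,q} is {-p*q + q^4 + 3*q^2, p^3 + 9*p^2/2 - 27*p*q - 27*q^3 + 81*q^2/2, p^2*q + p^2 - 6*p*q - 9*q^3 + 9*q^2, p^2/6 + p*q^2 - p*q - 3*q^3 + 3*q^2/2}; counting standard monomials gives mu = 7. Corank 2; j^3 = q*(p - 3*q)^2 has shape L^2 M (L != M), so D-series; mu = 7 gives D_7.

Type D_{7}, Milnor number mu = 7.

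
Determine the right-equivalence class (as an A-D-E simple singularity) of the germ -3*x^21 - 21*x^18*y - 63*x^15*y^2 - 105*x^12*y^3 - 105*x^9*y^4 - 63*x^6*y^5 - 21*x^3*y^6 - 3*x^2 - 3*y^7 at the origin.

A_{6}

The Hessian of f at 0 has rank 1. Corank 1: A-series; mu = 6 gives A_6.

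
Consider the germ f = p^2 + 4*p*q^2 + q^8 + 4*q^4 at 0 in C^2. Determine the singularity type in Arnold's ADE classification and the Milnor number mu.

Type A_7, Milnor number mu = 7.

The Hessian of f at 0 has rank 1. Corank 1: A-series; mu = 7 gives A_7.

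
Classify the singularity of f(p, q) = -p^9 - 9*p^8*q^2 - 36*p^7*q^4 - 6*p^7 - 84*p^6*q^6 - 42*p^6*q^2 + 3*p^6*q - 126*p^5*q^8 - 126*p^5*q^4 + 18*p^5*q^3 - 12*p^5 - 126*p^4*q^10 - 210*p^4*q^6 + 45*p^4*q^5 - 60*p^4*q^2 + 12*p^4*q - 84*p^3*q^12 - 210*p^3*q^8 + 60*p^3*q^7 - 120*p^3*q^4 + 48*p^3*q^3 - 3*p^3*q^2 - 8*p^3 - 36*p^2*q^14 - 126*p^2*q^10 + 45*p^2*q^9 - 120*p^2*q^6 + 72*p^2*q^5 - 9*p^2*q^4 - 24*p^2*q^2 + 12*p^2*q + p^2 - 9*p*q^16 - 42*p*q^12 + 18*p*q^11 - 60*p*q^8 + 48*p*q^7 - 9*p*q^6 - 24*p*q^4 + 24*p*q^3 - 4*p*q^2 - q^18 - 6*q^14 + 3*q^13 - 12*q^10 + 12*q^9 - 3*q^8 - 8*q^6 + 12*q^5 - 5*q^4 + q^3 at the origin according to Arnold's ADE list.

The Hessian of f at 0 has rank 1. Corank 1: A-series; mu = 2 gives A_2.

A2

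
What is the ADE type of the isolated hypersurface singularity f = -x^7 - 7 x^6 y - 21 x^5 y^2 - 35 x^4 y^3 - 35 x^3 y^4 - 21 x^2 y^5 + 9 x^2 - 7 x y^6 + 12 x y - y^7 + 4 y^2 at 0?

A6

The Hessian of f at 0 is [[18, 12], [12, 8]] with rank 1, so corank 1. A Groebner basis of the Jacobian ideal J(f) in C{x,y} is {y^6, x + 2*y/3}; counting standard monomials gives mu = 6. Corank 1: A-series; mu = 6 gives A_6.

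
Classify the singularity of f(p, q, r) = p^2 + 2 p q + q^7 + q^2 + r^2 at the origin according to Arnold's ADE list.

A_6

The Hessian of f at 0 has rank 2. Corank 1: A-series; mu = 6 gives A_6.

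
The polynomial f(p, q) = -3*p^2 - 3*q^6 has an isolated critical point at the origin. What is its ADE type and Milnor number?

The Hessian of f at 0 is [[-6, 0], [0, 0]] with rank 1, so corank 1. A Groebner basis of the Jacobian ideal J(f) in C{p,q} is {q^5, p}; counting standard monomials gives mu = 5. Corank 1: A-series; mu = 5 gives A_5.

Type A_{5}, Milnor number mu = 5.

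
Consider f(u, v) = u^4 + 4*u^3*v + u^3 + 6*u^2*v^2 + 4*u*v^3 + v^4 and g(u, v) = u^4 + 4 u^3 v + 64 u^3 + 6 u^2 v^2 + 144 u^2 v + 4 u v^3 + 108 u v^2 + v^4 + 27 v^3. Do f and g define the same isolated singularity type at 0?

Yes.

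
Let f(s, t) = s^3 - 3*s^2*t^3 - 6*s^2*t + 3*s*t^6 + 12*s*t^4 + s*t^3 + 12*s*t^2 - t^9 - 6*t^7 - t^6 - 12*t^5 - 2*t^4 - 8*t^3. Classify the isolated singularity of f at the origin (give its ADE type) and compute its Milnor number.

Type E_7, Milnor number mu = 7.

The Hessian of f at 0 has rank 0. Corank 2; j^3 = (s - 2*t)^3 is a perfect cube, so E-series; the 4-jet and mu = 7 give E_7.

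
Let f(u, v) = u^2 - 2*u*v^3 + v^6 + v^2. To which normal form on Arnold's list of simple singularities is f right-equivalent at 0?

The Hessian of f at 0 has rank 2. Corank 0: nondegenerate Morse point, so A_1.

A_{1}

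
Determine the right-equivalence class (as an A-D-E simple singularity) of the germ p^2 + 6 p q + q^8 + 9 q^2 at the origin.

A_7

The Hessian of f at 0 has rank 1. Corank 1: A-series; mu = 7 gives A_7.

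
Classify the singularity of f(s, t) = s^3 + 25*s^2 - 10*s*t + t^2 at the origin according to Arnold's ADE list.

A2

The Hessian of f at 0 is [[50, -10], [-10, 2]] with rank 1, so corank 1. A Groebner basis of the Jacobian ideal J(f) in C{s,t} is {t^2, s - t/5}; counting standard monomials gives mu = 2. Corank 1: A-series; mu = 2 gives A_2.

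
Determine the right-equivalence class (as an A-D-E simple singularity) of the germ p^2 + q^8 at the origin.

A_7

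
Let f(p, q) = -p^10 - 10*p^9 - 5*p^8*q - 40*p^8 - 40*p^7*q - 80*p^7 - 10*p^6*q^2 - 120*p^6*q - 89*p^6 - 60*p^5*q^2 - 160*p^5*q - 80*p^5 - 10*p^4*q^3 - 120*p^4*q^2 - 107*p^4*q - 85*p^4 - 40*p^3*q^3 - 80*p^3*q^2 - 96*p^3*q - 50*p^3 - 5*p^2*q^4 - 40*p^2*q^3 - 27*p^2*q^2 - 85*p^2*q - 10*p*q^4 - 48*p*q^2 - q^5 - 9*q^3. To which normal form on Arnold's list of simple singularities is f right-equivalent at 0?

The Hessian of f at 0 is [[0, 0], [0, 0]] with rank 0, so corank 2. A Groebner basis of the Jacobian ideal J(f) in C{p,q} is {p^3 + 1165*p^2/724 + 337*p*q/362 - 15*q^2/724, p^2*q + 125*p^2/1086 + 980*p*q/543 + 377*q^2/362, -31625*p^2/6516 + p*q^2 - 28025*p*q/3258 - 7415*q^2/2172, 77500*p^2/4887 + 115625*p*q/4887 + q^3 + 13825*q^2/1629}; counting standard monomials gives mu = 6. Corank 2; j^3 = -(2*p + q)*(5*p + 3*q)^2 has shape L^2 M (L != M), so D-series; mu = 6 gives D_6.

D6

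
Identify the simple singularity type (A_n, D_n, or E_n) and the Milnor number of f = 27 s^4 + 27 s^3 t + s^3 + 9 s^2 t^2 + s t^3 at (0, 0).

Type E_7, Milnor number mu = 7.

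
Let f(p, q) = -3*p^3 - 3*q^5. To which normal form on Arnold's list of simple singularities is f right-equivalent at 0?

E_8

The Hessian of f at 0 has rank 0. Corank 2; j^3 = -3*p^3 is a perfect cube, so E-series; the 5-jet and mu = 8 give E_8.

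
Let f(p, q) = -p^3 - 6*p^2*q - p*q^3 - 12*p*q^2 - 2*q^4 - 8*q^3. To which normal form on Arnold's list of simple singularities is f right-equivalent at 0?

The Hessian of f at 0 is [[0, 0], [0, 0]] with rank 0, so corank 2. A Groebner basis of the Jacobian ideal J(f) in C{p,q} is {p^3 + 6*p^2*q + 48*p^2 + 192*p*q + 192*q^2, -6*p^2 + p*q^2 - 24*p*q - 24*q^2, 3*p^2 + 12*p*q + q^3 + 12*q^2}; counting standard monomials gives mu = 7. Corank 2; j^3 = -(p + 2*q)^3 is a perfect cube, so E-series; the 4-jet and mu = 7 give E_7.

E7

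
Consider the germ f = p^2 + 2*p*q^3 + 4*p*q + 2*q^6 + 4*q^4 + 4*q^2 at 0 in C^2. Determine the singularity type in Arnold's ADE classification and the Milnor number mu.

Type A_5, Milnor number mu = 5.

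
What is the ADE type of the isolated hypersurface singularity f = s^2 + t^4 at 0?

The Hessian of f at 0 is [[2, 0], [0, 0]] with rank 1, so corank 1. A Groebner basis of the Jacobian ideal J(f) in C{s,t} is {t^3, s}; counting standard monomials gives mu = 3. Corank 1: A-series; mu = 3 gives A_3.

A3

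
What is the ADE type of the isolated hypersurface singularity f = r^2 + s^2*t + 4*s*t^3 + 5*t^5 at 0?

D6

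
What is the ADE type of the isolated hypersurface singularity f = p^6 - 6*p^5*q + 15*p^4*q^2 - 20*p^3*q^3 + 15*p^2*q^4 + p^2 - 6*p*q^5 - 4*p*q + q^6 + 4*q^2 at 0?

A_5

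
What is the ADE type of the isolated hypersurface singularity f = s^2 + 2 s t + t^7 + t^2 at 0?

The Hessian of f at 0 is [[2, 2], [2, 2]] with rank 1, so corank 1. A Groebner basis of the Jacobian ideal J(f) in C{s,t} is {t^6, s + t}; counting standard monomials gives mu = 6. Corank 1: A-series; mu = 6 gives A_6.

A_6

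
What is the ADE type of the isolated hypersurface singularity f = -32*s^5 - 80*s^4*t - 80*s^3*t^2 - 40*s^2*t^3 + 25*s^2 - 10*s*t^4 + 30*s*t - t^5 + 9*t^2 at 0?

A_{4}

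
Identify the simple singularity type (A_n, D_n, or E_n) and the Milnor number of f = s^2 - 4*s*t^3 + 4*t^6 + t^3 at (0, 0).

Type A_2, Milnor number mu = 2.

The Hessian of f at 0 has rank 1. Corank 1: A-series; mu = 2 gives A_2.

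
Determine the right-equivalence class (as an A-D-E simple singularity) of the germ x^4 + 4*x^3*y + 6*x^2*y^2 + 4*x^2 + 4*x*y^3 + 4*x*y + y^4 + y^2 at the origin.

The Hessian of f at 0 has rank 1. Corank 1: A-series; mu = 3 gives A_3.

A3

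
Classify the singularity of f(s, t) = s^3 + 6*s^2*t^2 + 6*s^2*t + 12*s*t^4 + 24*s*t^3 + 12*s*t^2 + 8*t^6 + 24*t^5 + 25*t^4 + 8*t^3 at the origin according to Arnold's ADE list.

The Hessian of f at 0 has rank 0. Corank 2; j^3 = (s + 2*t)^3 is a perfect cube, so E-series; the 4-jet and mu = 6 give E_6.

E_{6}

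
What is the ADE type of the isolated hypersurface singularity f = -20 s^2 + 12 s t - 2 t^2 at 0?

A1

The Hessian of f at 0 has rank 2. Corank 0: nondegenerate Morse point, so A_1.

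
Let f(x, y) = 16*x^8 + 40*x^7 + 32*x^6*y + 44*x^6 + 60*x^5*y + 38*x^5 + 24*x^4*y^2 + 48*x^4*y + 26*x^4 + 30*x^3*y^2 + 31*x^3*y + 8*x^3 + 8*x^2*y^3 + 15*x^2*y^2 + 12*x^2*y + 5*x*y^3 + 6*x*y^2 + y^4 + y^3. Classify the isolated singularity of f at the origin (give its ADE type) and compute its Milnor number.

The Hessian of f at 0 has rank 0. Corank 2; j^3 = (2*x + y)^3 is a perfect cube, so E-series; the 4-jet and mu = 7 give E_7.

Type E_7, Milnor number mu = 7.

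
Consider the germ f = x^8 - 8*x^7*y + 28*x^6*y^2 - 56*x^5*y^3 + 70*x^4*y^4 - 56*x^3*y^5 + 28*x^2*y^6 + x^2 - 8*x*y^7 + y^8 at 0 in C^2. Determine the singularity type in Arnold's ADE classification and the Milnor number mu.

The Hessian of f at 0 is [[2, 0], [0, 0]] with rank 1, so corank 1. A Groebner basis of the Jacobian ideal J(f) in C{x,y} is {y^7, x}; counting standard monomials gives mu = 7. Corank 1: A-series; mu = 7 gives A_7.

Type A_7, Milnor number mu = 7.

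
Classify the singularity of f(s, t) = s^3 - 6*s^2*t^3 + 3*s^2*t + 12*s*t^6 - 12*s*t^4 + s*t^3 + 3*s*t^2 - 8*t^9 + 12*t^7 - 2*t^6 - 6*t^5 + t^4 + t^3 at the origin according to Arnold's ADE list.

E_{7}

The Hessian of f at 0 has rank 0. Corank 2; j^3 = (s + t)^3 is a perfect cube, so E-series; the 4-jet and mu = 7 give E_7.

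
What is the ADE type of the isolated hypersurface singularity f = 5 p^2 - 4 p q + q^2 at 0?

A_{1}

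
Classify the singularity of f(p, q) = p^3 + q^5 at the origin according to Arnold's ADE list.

E8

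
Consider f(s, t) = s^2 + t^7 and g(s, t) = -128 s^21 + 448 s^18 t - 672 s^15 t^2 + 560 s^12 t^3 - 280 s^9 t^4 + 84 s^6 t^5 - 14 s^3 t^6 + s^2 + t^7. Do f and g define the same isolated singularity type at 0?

The Hessian of f at 0 is [[2, 0], [0, 0]] with rank 1, so corank 1. A Groebner basis of the Jacobian ideal J(f) in C{s,t} is {t^6, s}; counting standard monomials gives mu = 6. Corank 1: A-series; mu = 6 gives A_6. The Hessian of g at 0 is [[2, 0], [0, 0]] with rank 1, so corank 1. A Groebner basis of the Jacobian ideal J(g) in C{s,t} is {t^6, s}; counting standard monomials gives mu = 6. Corank 1: A-series; mu = 6 gives A_6. Both have type A_6, hence right-equivalent.

Yes.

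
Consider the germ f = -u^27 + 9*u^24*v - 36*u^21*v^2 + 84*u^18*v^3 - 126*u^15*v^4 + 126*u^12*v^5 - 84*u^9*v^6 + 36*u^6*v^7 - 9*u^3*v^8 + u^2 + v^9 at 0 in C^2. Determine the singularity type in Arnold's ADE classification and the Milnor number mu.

The Hessian of f at 0 has rank 1. Corank 1: A-series; mu = 8 gives A_8.

Type A8, Milnor number mu = 8.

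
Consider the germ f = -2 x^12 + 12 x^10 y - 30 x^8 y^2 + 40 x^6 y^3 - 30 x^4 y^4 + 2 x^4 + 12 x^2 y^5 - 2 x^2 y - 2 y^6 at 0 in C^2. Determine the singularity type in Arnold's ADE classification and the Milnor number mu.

The Hessian of f at 0 has rank 0. Corank 2; j^3 = -2*x^2*y has shape L^2 M (L != M), so D-series; mu = 7 gives D_7.

Type D_7, Milnor number mu = 7.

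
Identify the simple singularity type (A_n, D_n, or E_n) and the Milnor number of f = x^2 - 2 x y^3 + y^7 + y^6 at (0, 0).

The Hessian of f at 0 has rank 1. Corank 1: A-series; mu = 6 gives A_6.

Type A_6, Milnor number mu = 6.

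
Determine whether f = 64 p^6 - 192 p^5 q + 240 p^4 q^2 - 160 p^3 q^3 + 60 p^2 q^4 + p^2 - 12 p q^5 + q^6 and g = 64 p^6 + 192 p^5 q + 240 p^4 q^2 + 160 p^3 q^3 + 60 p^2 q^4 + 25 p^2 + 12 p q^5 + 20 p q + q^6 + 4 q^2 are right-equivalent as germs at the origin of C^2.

Yes.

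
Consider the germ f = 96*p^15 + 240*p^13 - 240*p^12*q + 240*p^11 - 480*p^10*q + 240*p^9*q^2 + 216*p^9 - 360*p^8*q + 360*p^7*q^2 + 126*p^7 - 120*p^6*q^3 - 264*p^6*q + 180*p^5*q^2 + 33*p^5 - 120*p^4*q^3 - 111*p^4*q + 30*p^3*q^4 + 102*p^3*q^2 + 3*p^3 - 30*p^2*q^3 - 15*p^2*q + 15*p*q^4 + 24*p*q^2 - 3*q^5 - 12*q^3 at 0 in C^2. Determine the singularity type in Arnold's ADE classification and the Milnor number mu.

The Hessian of f at 0 is [[0, 0], [0, 0]] with rank 0, so corank 2. A Groebner basis of the Jacobian ideal J(f) in C{p,q} is {p*q/27 + q^4 - 2*q^2/27, p*q^2 - 2*q^3, p^2 - 113*p*q/27 + 118*q^2/27}; counting standard monomials gives mu = 6. Corank 2; j^3 = 3*(p - 2*q)^2*(p - q) has shape L^2 M (L != M), so D-series; mu = 6 gives D_6.

Type D6, Milnor number mu = 6.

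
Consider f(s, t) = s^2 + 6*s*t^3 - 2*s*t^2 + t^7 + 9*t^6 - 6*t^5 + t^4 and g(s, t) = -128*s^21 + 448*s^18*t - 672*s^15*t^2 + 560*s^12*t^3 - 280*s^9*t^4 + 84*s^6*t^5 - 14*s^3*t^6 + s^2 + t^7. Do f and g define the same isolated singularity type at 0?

The Hessian of f at 0 has rank 1. Corank 1: A-series; mu = 6 gives A_6. The Hessian of g at 0 has rank 1. Corank 1: A-series; mu = 6 gives A_6. Both have type A_6, hence right-equivalent.

Yes.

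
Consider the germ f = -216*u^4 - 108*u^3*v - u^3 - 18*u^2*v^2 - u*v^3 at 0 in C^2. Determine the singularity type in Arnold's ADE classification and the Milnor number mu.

Type E_{7}, Milnor number mu = 7.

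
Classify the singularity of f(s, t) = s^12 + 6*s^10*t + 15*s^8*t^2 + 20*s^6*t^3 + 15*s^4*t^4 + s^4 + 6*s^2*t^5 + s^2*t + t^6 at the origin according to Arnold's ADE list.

D_7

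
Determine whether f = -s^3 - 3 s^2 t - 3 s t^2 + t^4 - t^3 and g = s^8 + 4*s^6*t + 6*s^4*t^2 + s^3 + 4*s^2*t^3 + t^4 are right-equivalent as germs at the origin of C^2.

Yes.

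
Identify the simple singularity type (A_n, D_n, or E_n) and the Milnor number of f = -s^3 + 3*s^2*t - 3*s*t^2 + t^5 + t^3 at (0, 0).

Type E_{8}, Milnor number mu = 8.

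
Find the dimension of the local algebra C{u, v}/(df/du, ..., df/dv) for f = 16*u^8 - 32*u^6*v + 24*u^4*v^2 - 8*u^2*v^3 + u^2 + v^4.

The Hessian of f at 0 has rank 1. Corank 1: A-series; mu = 3 gives A_3.

3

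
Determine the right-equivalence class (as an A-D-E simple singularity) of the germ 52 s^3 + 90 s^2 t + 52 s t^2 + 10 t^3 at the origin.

D_4

The Hessian of f at 0 is [[0, 0], [0, 0]] with rank 0, so corank 2. A Groebner basis of the Jacobian ideal J(f) in C{s,t} is {t^3, s^2 + t^2/3, s*t}; counting standard monomials gives mu = 4. Corank 2; j^3 = 2*(2*s + t)*(13*s^2 + 16*s*t + 5*t^2) splits into three distinct lines over C (the quadratic factor has nonzero discriminant), so D_4.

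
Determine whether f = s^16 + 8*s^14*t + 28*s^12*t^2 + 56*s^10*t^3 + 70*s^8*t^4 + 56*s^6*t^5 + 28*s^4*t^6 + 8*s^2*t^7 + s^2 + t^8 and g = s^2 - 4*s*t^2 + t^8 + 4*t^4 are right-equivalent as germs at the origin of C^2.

Yes.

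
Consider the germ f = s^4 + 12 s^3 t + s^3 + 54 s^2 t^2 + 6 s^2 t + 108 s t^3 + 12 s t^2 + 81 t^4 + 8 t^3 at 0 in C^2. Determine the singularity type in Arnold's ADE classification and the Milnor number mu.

Type E6, Milnor number mu = 6.

The Hessian of f at 0 is [[0, 0], [0, 0]] with rank 0, so corank 2. A Groebner basis of the Jacobian ideal J(f) in C{s,t} is {t^4, s*t^2 + 7*t^3/3, s^2 + 4*s*t + 4*t^2}; counting standard monomials gives mu = 6. Corank 2; j^3 = (s + 2*t)^3 is a perfect cube, so E-series; the 4-jet and mu = 6 give E_6.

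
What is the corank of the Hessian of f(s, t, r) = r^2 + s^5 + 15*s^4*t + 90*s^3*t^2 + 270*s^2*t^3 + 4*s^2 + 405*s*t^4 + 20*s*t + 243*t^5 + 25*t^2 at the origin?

1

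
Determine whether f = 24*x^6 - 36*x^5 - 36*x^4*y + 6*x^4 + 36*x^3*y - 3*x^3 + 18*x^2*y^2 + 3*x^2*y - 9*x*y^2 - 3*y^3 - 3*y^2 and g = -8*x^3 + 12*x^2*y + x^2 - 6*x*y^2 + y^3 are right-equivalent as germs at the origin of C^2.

Yes.

The Hessian of f at 0 has rank 1. Corank 1: A-series; mu = 2 gives A_2. The Hessian of g at 0 has rank 1. Corank 1: A-series; mu = 2 gives A_2. Both have type A_2, hence right-equivalent.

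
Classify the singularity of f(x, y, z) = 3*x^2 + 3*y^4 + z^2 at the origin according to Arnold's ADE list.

A_{3}

The Hessian of f at 0 is [[6, 0, 0], [0, 0, 0], [0, 0, 2]] with rank 2, so corank 1. A Groebner basis of the Jacobian ideal J(f) in C{x,y,z} is {y^3, x, z}; counting standard monomials gives mu = 3. Corank 1: A-series; mu = 3 gives A_3.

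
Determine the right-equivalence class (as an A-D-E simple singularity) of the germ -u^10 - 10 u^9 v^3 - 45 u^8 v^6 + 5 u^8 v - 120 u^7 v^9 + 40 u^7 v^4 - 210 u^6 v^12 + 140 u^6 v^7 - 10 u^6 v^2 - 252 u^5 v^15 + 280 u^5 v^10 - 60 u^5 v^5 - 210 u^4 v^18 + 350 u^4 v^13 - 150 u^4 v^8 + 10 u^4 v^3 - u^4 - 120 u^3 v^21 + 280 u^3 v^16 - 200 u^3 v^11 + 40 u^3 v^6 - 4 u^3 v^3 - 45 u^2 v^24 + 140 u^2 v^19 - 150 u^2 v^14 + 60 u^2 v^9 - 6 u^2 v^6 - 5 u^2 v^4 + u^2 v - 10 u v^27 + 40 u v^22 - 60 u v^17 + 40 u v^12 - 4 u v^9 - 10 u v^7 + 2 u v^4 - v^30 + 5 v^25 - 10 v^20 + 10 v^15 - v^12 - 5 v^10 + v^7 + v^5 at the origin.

D_{6}

The Hessian of f at 0 has rank 0. Corank 2; j^3 = u^2*v has shape L^2 M (L != M), so D-series; mu = 6 gives D_6.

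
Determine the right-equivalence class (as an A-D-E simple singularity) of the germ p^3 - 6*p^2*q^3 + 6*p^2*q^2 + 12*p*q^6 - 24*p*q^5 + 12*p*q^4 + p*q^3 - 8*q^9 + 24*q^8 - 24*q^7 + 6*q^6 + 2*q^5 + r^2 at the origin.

E7

The Hessian of f at 0 has rank 1. Corank 2; j^3 = p^3 is a perfect cube, so E-series; the 4-jet and mu = 7 give E_7.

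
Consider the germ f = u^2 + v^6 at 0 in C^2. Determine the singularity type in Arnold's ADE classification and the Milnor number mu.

Type A_{5}, Milnor number mu = 5.

The Hessian of f at 0 has rank 1. Corank 1: A-series; mu = 5 gives A_5.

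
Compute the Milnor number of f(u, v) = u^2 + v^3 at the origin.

2

The Hessian of f at 0 is [[2, 0], [0, 0]] with rank 1, so corank 1. A Groebner basis of the Jacobian ideal J(f) in C{u,v} is {v^2, u}; counting standard monomials gives mu = 2. Corank 1: A-series; mu = 2 gives A_2.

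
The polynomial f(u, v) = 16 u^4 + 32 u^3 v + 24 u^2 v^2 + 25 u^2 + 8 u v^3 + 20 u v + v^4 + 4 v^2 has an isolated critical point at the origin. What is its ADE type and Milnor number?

The Hessian of f at 0 has rank 1. Corank 1: A-series; mu = 3 gives A_3.

Type A_{3}, Milnor number mu = 3.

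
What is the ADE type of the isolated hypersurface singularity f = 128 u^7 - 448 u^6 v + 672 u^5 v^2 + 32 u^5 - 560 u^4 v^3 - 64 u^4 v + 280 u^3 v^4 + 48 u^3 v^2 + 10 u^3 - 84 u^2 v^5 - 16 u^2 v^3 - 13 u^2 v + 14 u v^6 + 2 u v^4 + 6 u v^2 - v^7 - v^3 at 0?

D_{4}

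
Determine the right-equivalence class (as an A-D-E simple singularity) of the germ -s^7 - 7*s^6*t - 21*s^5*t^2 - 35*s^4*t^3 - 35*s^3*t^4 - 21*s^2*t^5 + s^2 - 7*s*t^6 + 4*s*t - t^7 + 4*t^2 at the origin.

The Hessian of f at 0 has rank 1. Corank 1: A-series; mu = 6 gives A_6.

A6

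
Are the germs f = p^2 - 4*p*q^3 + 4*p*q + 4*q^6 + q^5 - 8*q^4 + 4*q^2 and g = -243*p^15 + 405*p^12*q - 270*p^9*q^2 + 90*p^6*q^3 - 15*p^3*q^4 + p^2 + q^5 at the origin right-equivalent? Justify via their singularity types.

Yes.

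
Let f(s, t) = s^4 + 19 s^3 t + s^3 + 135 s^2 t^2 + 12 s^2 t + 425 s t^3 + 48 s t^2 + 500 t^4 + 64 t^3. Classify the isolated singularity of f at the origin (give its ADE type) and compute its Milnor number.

The Hessian of f at 0 has rank 0. Corank 2; j^3 = (s + 4*t)^3 is a perfect cube, so E-series; the 4-jet and mu = 7 give E_7.

Type E7, Milnor number mu = 7.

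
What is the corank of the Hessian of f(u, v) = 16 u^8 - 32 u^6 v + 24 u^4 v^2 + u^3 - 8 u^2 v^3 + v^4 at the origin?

The Hessian at 0 is [[0, 0], [0, 0]] of rank 0; hence corank 2.

2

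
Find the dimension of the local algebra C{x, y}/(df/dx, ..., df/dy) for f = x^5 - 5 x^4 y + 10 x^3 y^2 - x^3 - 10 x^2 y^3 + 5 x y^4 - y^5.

The Hessian of f at 0 has rank 0. Corank 2; j^3 = -x^3 is a perfect cube, so E-series; the 5-jet and mu = 8 give E_8.

8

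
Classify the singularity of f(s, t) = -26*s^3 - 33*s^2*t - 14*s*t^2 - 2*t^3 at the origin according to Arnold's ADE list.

The Hessian of f at 0 is [[0, 0], [0, 0]] with rank 0, so corank 2. A Groebner basis of the Jacobian ideal J(f) in C{s,t} is {t^3, s^2 - 2*t^2/3, s*t + t^2}; counting standard monomials gives mu = 4. Corank 2; j^3 = -(2*s + t)*(13*s^2 + 10*s*t + 2*t^2) splits into three distinct lines over C (the quadratic factor has nonzero discriminant), so D_4.

D_{4}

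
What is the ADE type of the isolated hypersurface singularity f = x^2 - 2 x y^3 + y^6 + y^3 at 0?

A_{2}

The Hessian of f at 0 is [[2, 0], [0, 0]] with rank 1, so corank 1. A Groebner basis of the Jacobian ideal J(f) in C{x,y} is {y^2, x}; counting standard monomials gives mu = 2. Corank 1: A-series; mu = 2 gives A_2.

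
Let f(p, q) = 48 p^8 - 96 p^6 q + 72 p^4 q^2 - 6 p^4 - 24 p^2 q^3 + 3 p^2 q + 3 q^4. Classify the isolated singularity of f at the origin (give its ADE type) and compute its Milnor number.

Type D5, Milnor number mu = 5.

The Hessian of f at 0 is [[0, 0], [0, 0]] with rank 0, so corank 2. A Groebner basis of the Jacobian ideal J(f) in C{p,q} is {p^3, p^2/4 + q^3, p*q}; counting standard monomials gives mu = 5. Corank 2; j^3 = 3*p^2*q has shape L^2 M (L != M), so D-series; mu = 5 gives D_5.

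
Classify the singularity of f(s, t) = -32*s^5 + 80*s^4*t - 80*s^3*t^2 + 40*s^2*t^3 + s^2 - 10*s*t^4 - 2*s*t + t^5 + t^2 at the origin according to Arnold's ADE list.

A4

The Hessian of f at 0 has rank 1. Corank 1: A-series; mu = 4 gives A_4.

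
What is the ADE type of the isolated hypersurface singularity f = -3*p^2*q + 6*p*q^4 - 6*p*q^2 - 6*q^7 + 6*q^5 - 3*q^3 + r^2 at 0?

D8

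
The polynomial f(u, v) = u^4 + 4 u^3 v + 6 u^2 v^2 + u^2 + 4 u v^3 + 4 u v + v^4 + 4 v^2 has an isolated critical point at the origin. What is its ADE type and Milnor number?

Type A_{3}, Milnor number mu = 3.

The Hessian of f at 0 has rank 1. Corank 1: A-series; mu = 3 gives A_3.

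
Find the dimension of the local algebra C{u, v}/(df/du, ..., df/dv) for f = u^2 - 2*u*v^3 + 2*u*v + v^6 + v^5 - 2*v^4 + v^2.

4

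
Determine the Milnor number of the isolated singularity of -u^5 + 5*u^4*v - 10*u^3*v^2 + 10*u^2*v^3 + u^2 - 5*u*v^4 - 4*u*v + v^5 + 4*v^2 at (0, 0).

The Hessian of f at 0 has rank 1. Corank 1: A-series; mu = 4 gives A_4.

4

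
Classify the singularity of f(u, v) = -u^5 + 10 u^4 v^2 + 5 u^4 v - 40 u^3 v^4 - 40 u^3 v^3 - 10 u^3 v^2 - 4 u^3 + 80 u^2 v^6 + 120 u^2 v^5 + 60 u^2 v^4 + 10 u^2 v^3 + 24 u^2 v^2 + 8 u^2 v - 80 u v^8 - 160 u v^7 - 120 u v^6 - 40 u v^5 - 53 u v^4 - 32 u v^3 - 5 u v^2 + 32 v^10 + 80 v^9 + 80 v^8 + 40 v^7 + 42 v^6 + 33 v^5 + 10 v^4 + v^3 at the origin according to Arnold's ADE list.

D_6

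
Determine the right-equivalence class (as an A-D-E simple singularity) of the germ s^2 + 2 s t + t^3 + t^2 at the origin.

The Hessian of f at 0 has rank 1. Corank 1: A-series; mu = 2 gives A_2.

A_2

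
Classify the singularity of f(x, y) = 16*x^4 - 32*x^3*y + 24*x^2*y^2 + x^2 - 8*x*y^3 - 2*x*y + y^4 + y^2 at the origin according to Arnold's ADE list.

A_3

The Hessian of f at 0 has rank 1. Corank 1: A-series; mu = 3 gives A_3.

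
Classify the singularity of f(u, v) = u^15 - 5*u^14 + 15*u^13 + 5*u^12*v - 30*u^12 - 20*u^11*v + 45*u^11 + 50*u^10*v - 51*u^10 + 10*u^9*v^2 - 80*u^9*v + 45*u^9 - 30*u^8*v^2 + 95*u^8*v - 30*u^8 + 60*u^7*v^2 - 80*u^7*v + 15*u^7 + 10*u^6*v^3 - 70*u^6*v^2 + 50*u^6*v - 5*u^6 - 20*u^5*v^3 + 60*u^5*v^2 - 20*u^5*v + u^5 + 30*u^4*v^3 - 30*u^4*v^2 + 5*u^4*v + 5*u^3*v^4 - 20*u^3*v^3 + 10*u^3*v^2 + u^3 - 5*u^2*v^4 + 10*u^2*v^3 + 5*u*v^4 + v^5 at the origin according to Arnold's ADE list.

E_8

The Hessian of f at 0 has rank 0. Corank 2; j^3 = u^3 is a perfect cube, so E-series; the 5-jet and mu = 8 give E_8.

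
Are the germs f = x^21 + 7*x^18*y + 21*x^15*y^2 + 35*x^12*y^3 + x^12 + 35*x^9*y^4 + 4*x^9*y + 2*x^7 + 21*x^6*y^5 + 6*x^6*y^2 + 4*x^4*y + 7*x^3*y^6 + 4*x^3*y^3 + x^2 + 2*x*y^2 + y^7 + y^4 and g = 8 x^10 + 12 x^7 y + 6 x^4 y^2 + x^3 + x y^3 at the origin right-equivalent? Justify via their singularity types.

No.

The Hessian of f at 0 has rank 1. Corank 1: A-series; mu = 6 gives A_6. The Hessian of g at 0 has rank 0. Corank 2; j^3 = x^3 is a perfect cube, so E-series; the 4-jet and mu = 7 give E_7. f is A_6 but g is E_7, hence not right-equivalent.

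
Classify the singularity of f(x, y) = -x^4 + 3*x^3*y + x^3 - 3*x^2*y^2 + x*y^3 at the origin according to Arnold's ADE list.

E_7

The Hessian of f at 0 has rank 0. Corank 2; j^3 = x^3 is a perfect cube, so E-series; the 4-jet and mu = 7 give E_7.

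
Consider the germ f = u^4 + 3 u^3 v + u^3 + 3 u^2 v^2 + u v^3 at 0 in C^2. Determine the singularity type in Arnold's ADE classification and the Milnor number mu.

Type E7, Milnor number mu = 7.

The Hessian of f at 0 has rank 0. Corank 2; j^3 = u^3 is a perfect cube, so E-series; the 4-jet and mu = 7 give E_7.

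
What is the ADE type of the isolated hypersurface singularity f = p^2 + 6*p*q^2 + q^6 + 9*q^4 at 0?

A_{5}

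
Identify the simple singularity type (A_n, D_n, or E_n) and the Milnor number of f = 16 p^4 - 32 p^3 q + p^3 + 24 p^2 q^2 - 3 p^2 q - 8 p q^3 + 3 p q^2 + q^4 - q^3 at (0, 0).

The Hessian of f at 0 is [[0, 0], [0, 0]] with rank 0, so corank 2. A Groebner basis of the Jacobian ideal J(f) in C{p,q} is {q^4, p*q^2 - 5*q^3/6, p^2 - 2*p*q + q^2}; counting standard monomials gives mu = 6. Corank 2; j^3 = (p - q)^3 is a perfect cube, so E-series; the 4-jet and mu = 6 give E_6.

Type E6, Milnor number mu = 6.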